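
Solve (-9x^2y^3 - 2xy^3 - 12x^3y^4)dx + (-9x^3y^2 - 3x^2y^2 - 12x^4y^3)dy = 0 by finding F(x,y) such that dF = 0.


Check exactness: ∂M/∂y = -27x^2y^2 - 6xy^2 - 48x^3y^3 and ∂N/∂x = -27x^2y^2 - 6xy^2 - 48x^3y^3; equal, so the equation is exact.
Integrate M with respect to x (treating y as constant): ∫M dx = -3x^3y^3 - x^2y^3 - 3x^4y^4 + h(y).
Differentiate w.r.t. y and set equal to N: all terms match, so h'(y) = 0 and h is a constant absorbed into C.
General solution: -3x^3y^3 - x^2y^3 - 3x^4y^4 = C.


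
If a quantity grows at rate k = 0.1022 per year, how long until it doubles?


Exponential growth: P(t) = P₀ e^(0.1022t). Set P(t)/P₀ = 2: e^(0.1022t) = 2.
Solve: t = ln(2)/0.1022 ≈ 6.78 years.


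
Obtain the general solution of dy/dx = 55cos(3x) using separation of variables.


g(y) = 1, so integrate directly: y = ∫ 55cos(3x) dx = (55/3)sin(3x) + C.


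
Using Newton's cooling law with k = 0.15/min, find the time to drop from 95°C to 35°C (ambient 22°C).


From T(t) = T_a + (T₀ - T_a)e^(-kt), set T(t) = 35:
(35 - 22) / (95 - 22) = e^(-0.15t), so t = -ln(0.178)/0.15 ≈ 11.5 minutes.


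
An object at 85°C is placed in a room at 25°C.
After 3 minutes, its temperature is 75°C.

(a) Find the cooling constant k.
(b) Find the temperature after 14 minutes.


Newton's law: T(t) = T_a + (T₀ - T_a)e^(-kt).
(a) Use T(3) = 75: (75 - 25)/(85 - 25) = e^(-k·3), so k = -ln(0.833)/3 ≈ 0.0608.
(b) Apply k to t = 14: T(14) = 25 + (60)e^(-0.851) ≈ 50.6°C.


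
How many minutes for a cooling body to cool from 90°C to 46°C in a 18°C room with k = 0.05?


From T(t) = T_a + (T₀ - T_a)e^(-kt), set T(t) = 46:
(46 - 18) / (90 - 18) = e^(-0.05t), so t = -ln(0.389)/0.05 ≈ 18.9 minutes.


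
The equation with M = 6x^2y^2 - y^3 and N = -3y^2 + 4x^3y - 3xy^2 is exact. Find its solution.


Check exactness: ∂M/∂y = 12x^2y - 3y^2 and ∂N/∂x = 12x^2y - 3y^2; equal, so the equation is exact.
Integrate M with respect to x (treating y as constant): ∫M dx = 2x^3y^2 - xy^3 + h(y).
Differentiate w.r.t. y and set equal to N: the x-dependent terms already match, leaving h'(y) = -3y^2. Integrate: h(y) = -y^3.
So F(x,y) = -y^3 + 2x^3y^2 - xy^3.
General solution: -y^3 + 2x^3y^2 - xy^3 = C.


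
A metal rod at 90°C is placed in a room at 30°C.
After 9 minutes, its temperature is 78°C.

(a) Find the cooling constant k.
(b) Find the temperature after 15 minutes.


Newton's law: T(t) = T_a + (T₀ - T_a)e^(-kt).
(a) Use T(9) = 78: (78 - 30)/(90 - 30) = e^(-k·9), so k = -ln(0.800)/9 ≈ 0.0248.
(b) Apply k to t = 15: T(15) = 30 + (60)e^(-0.372) ≈ 71.4°C.


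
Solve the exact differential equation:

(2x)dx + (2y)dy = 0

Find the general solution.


Check exactness: ∂M/∂y = 0 and ∂N/∂x = 0; equal, so the equation is exact.
Integrate M with respect to x (treating y as constant): ∫M dx = x^2 + h(y).
Differentiate w.r.t. y and set equal to N: the x-dependent terms already match, leaving h'(y) = 2y. Integrate: h(y) = y^2.
So F(x,y) = y^2 + x^2.
General solution: y^2 + x^2 = C.


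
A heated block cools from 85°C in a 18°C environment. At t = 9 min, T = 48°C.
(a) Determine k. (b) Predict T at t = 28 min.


Newton's law: T(t) = T_a + (T₀ - T_a)e^(-kt).
(a) Use T(9) = 48: (48 - 18)/(85 - 18) = e^(-k·9), so k = -ln(0.448)/9 ≈ 0.0893.
(b) Apply k to t = 28: T(28) = 18 + (67)e^(-2.500) ≈ 23.5°C.


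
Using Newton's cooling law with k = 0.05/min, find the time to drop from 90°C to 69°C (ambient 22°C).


From T(t) = T_a + (T₀ - T_a)e^(-kt), set T(t) = 69:
(69 - 22) / (90 - 22) = e^(-0.05t), so t = -ln(0.691)/0.05 ≈ 7.4 minutes.


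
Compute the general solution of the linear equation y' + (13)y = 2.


P(x) = 13, Q(x) = 2; integrating factor μ = e^(13x).
(μ y)' = 2e^(13x) ⇒ μ y = (2/13)e^(13x) + C.
Divide by μ: y = 2/13 + Ce^(-13x).


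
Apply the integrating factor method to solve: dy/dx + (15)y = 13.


P(x) = 15, Q(x) = 13; integrating factor μ = e^(15x).
(μ y)' = 13e^(15x) ⇒ μ y = (13/15)e^(15x) + C.
Divide by μ: y = 13/15 + Ce^(-15x).


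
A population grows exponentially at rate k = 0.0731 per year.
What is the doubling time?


Exponential growth: P(t) = P₀ e^(0.0731t). Set P(t)/P₀ = 2: e^(0.0731t) = 2.
Solve: t = ln(2)/0.0731 ≈ 9.48 years.


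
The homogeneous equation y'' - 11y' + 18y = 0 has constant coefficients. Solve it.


Characteristic equation: r² - 11r + 18 = 0.
Factor: (r - 9)(r - 2) = 0 ⇒ r = 9, 2 (distinct real).
General solution: y = C₁e^(9x) + C₂e^(2x).


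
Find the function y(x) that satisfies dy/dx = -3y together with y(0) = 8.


General solution of y' = -3y is y = Ce^(-3x).
Apply y(0) = 8: C = 8.
Particular solution: y = 8e^(-3x).


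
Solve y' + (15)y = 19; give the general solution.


P(x) = 15, Q(x) = 19; integrating factor μ = e^(15x).
(μ y)' = 19e^(15x) ⇒ μ y = (19/15)e^(15x) + C.
Divide by μ: y = 19/15 + Ce^(-15x).


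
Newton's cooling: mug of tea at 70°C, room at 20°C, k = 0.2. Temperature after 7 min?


Newton's law: dT/dt = -k(T - T_a) has solution T(t) = T_a + (T₀ - T_a)e^(-kt).
Plug in T_a = 20, T₀ = 70, k = 0.2, t = 7: T(7) = 20 + (50)e^(-1.40) ≈ 32.3°C.


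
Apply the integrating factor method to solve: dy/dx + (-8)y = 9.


P(x) = -8 ⇒ μ = e^(-8x).
(μ y)' = 9e^(-8x) ⇒ μ y = -(9/8)e^(-8x) + C.
Divide by μ: y = -9/8 + Ce^(8x).


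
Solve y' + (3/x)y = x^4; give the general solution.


P(x) = 3/x ⇒ μ = x^3.
(x^3 y)' = x^3·x^4 = x^7.
Integrate: x^3 y = x^8/(8) + C.
Solve for y: y = (1/8)x^5 + C/x^3.


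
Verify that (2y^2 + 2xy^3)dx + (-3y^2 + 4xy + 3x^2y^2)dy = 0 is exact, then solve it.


Check exactness: ∂M/∂y = 4y + 6xy^2 and ∂N/∂x = 4y + 6xy^2; equal, so the equation is exact.
Integrate M with respect to x (treating y as constant): ∫M dx = 2xy^2 + x^2y^3 + h(y).
Differentiate w.r.t. y and set equal to N: the x-dependent terms already match, leaving h'(y) = -3y^2. Integrate: h(y) = -y^3.
So F(x,y) = -y^3 + 2xy^2 + x^2y^3.
General solution: -y^3 + 2xy^2 + x^2y^3 = C.


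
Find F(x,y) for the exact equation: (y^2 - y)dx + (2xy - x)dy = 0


Check exactness: ∂M/∂y = 2y - 1 and ∂N/∂x = 2y - 1; equal, so the equation is exact.
Integrate M with respect to x (treating y as constant): ∫M dx = xy^2 - xy + h(y).
Differentiate w.r.t. y and set equal to N: all terms match, so h'(y) = 0 and h is a constant absorbed into C.
General solution: xy^2 - xy = C.


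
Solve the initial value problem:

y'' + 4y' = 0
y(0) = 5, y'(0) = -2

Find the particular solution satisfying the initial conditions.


Characteristic roots of r² + 4r = 0 are -4, 0.
General solution y = c₁ e^(-4x) + c₂.
Apply y(0) = 5: c₁ + c₂ = 5. Apply y'(0) = -2: -4 c₁ + 0 c₂ = -2.
Solve: c₁ = 1/2, c₂ = 9/2.
Particular solution: y = (1/2)e^(-4x) + 9/2.


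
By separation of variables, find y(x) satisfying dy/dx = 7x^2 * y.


Separate variables: dy/y = 7x^2 dx.
Integrate: ln|y| = (7/3)x^3 + C₀.
Exponentiate: y = Ce^((7/3)x^3).


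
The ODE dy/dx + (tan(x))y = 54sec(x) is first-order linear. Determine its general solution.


P(x) = tan(x) ⇒ μ = e^(∫tan(x)dx) = sec(x).
(sec(x) y)' = 54sec²(x) ⇒ sec(x) y = 54tan(x) + C.
Multiply by cos(x): y = 54sin(x) + C·cos(x).


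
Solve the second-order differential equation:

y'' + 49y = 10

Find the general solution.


Homogeneous part: r² + 49 = 0 ⇒ r = ±7i, so y_h = C₁cos(7x) + C₂sin(7x).
Try constant y_p = A; plug in: 49A = 10 ⇒ A = 10/49.
General solution: y = C₁cos(7x) + C₂sin(7x) + 10/49.


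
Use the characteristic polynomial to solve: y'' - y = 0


Characteristic equation: r² - 1 = 0.
Factor: (r - 1)(r + 1) = 0 ⇒ r = 1, -1 (distinct real).
General solution: y = C₁e^(x) + C₂e^(-x).


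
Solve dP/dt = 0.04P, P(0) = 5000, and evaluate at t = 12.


The ODE dP/dt = 0.04P has solution P(t) = P(0)e^(0.04t).
Substitute P(0) = 5000 and t = 12: P(12) = 5000 e^(0.48) ≈ 8080.


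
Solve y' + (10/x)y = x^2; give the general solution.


P(x) = 10/x ⇒ μ = x^10.
(x^10 y)' = x^12 ⇒ x^10 y = x^13/(13) + C.
Solve for y: y = (1/13)x^3 + C/x^10.


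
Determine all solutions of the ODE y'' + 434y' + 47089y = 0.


Characteristic equation: r² + 434r + 47089 = 0, i.e. (r + 217)² = 0.
Repeated root r = -217; include an x factor for the second linearly independent solution.
General solution: y = (C₁ + C₂x)e^(-217x).


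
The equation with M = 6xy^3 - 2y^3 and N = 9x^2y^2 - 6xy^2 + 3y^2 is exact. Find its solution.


Check exactness: ∂M/∂y = 18xy^2 - 6y^2 and ∂N/∂x = 18xy^2 - 6y^2; equal, so the equation is exact.
Integrate M with respect to x (treating y as constant): ∫M dx = 3x^2y^3 - 2xy^3 + h(y).
Differentiate w.r.t. y and set equal to N: the x-dependent terms already match, leaving h'(y) = 3y^2. Integrate: h(y) = y^3.
So F(x,y) = 3x^2y^3 - 2xy^3 + y^3.
General solution: 3x^2y^3 - 2xy^3 + y^3 = C.


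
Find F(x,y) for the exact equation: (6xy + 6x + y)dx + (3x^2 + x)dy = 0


Check exactness: ∂M/∂y = 6x + 1 and ∂N/∂x = 6x + 1; equal, so the equation is exact.
Integrate M with respect to x (treating y as constant): ∫M dx = 3x^2y + 3x^2 + xy + h(y).
Differentiate w.r.t. y and set equal to N: all terms match, so h'(y) = 0 and h is a constant absorbed into C.
General solution: 3x^2y + 3x^2 + xy = C.


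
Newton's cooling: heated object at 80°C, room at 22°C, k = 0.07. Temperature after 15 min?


Newton's law: dT/dt = -k(T - T_a) has solution T(t) = T_a + (T₀ - T_a)e^(-kt).
Plug in T_a = 22, T₀ = 80, k = 0.07, t = 15: T(15) = 22 + (58)e^(-1.05) ≈ 42.3°C.


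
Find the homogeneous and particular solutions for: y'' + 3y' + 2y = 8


Characteristic roots of r² + 3r + 2 = 0 are -2, -1.
y_h = C₁e^(-2x) + C₂e^(-x).
Constant forcing; try y_p = A. Then 2A = 8 ⇒ A = 4.
General solution: y = C₁e^(-2x) + C₂e^(-x) + 4.


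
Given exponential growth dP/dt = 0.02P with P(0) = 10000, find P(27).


The ODE dP/dt = 0.02P has solution P(t) = P(0)e^(0.02t).
Substitute P(0) = 10000 and t = 27: P(27) = 10000 e^(0.54) ≈ 17160.


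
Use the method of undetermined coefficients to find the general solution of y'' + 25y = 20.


Homogeneous part: r² + 25 = 0 ⇒ r = ±5i, so y_h = C₁cos(5x) + C₂sin(5x).
Try constant y_p = A; plug in: 25A = 20 ⇒ A = 4/5.
General solution: y = C₁cos(5x) + C₂sin(5x) + 4/5.


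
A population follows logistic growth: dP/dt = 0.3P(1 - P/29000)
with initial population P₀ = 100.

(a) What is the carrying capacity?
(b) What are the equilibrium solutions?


Logistic ODE dP/dt = 0.3P(1 - P/29000) has equilibria where dP/dt = 0, i.e. P = 0 or P = 29000.
The coefficient (1 - P/K) = 0 when P = K, identifying K = 29000 as the carrying capacity.
(a) K = 29000; (b) equilibria P = 0 and P = 29000.


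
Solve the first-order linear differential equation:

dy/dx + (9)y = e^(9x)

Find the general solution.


P(x) = 9 ⇒ μ = e^(9x).
(μ y)' = e^(18x) ⇒ μ y = (1/18)e^(18x) + C.
Divide by μ: y = (1/18)e^(9x) + Ce^(-9x).


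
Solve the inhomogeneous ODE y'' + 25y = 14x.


Homogeneous: r² + 25 = 0 ⇒ r = ±5i, y_h = C₁cos(5x) + C₂sin(5x).
Polynomial forcing; try y_p = Ax + B. Then y_p'' + 25 y_p = 25(Ax + B) = 14x, so B = 0 and A = 14/25.
General solution: y = C₁cos(5x) + C₂sin(5x) + (14/25)x.


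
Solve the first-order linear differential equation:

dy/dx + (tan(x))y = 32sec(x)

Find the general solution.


P(x) = tan(x) ⇒ μ = e^(∫tan(x)dx) = sec(x).
(sec(x) y)' = 32sec²(x) ⇒ sec(x) y = 32tan(x) + C.
Multiply by cos(x): y = 32sin(x) + C·cos(x).


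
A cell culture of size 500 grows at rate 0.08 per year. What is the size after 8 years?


The ODE dP/dt = 0.08P has solution P(t) = P(0)e^(0.08t).
Substitute P(0) = 500 and t = 8: P(8) = 500 e^(0.64) ≈ 948.


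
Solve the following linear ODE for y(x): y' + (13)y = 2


P(x) = 13, Q(x) = 2; integrating factor μ = e^(13x).
(μ y)' = 2e^(13x) ⇒ μ y = (2/13)e^(13x) + C.
Divide by μ: y = 2/13 + Ce^(-13x).


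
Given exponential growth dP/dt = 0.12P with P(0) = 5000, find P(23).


The ODE dP/dt = 0.12P has solution P(t) = P(0)e^(0.12t).
Substitute P(0) = 5000 and t = 23: P(23) = 5000 e^(2.76) ≈ 78999.


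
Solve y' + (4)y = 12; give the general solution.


P(x) = 4, Q(x) = 12; integrating factor μ = e^(4x).
(μ y)' = 12e^(4x) ⇒ μ y = 3e^(4x) + C.
Divide by μ: y = 3 + Ce^(-4x).


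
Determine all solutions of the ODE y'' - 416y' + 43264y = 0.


Characteristic equation: r² - 416r + 43264 = 0, i.e. (r - 208)² = 0.
Repeated root r = 208; include an x factor for the second linearly independent solution.
General solution: y = (C₁ + C₂x)e^(208x).


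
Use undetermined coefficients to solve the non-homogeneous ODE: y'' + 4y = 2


Homogeneous part: r² + 4 = 0 ⇒ r = ±2i, so y_h = C₁cos(2x) + C₂sin(2x).
Try constant y_p = A; plug in: 4A = 2 ⇒ A = 1/2.
General solution: y = C₁cos(2x) + C₂sin(2x) + 1/2.


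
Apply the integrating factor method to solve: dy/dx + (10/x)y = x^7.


P(x) = 10/x ⇒ μ = x^10.
(x^10 y)' = x^17 ⇒ x^10 y = x^18/(18) + C.
Solve for y: y = (1/18)x^8 + C/x^10.


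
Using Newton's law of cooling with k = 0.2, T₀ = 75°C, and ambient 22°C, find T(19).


Newton's law: dT/dt = -k(T - T_a) has solution T(t) = T_a + (T₀ - T_a)e^(-kt).
Plug in T_a = 22, T₀ = 75, k = 0.2, t = 19: T(19) = 22 + (53)e^(-3.80) ≈ 23.2°C.


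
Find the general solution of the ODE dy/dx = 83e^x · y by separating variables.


Separate variables: dy/y = 83e^x dx.
Integrate: ln|y| = 83e^x + C₀.
Exponentiate: y = Ce^(83e^x).


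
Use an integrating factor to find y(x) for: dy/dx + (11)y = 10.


P(x) = 11, Q(x) = 10; integrating factor μ = e^(11x).
(μ y)' = 10e^(11x) ⇒ μ y = (10/11)e^(11x) + C.
Divide by μ: y = 10/11 + Ce^(-11x).


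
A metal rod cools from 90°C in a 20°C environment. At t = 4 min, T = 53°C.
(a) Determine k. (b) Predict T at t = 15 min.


Newton's law: T(t) = T_a + (T₀ - T_a)e^(-kt).
(a) Use T(4) = 53: (53 - 20)/(90 - 20) = e^(-k·4), so k = -ln(0.471)/4 ≈ 0.1880.
(b) Apply k to t = 15: T(15) = 20 + (70)e^(-2.820) ≈ 24.2°C.


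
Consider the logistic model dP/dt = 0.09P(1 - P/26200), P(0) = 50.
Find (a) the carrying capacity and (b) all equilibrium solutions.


Logistic ODE dP/dt = 0.09P(1 - P/26200) has equilibria where dP/dt = 0, i.e. P = 0 or P = 26200.
The coefficient (1 - P/K) = 0 when P = K, identifying K = 26200 as the carrying capacity.
(a) K = 26200; (b) equilibria P = 0 and P = 26200.


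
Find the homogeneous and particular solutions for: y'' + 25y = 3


Homogeneous part: r² + 25 = 0 ⇒ r = ±5i, so y_h = C₁cos(5x) + C₂sin(5x).
Try constant y_p = A; plug in: 25A = 3 ⇒ A = 3/25.
General solution: y = C₁cos(5x) + C₂sin(5x) + 3/25.


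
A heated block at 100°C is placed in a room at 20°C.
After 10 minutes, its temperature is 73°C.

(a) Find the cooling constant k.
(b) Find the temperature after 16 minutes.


Newton's law: T(t) = T_a + (T₀ - T_a)e^(-kt).
(a) Use T(10) = 73: (73 - 20)/(100 - 20) = e^(-k·10), so k = -ln(0.662)/10 ≈ 0.0412.
(b) Apply k to t = 16: T(16) = 20 + (80)e^(-0.659) ≈ 61.4°C.


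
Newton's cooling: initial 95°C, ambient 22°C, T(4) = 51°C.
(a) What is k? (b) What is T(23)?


Newton's law: T(t) = T_a + (T₀ - T_a)e^(-kt).
(a) Use T(4) = 51: (51 - 22)/(95 - 22) = e^(-k·4), so k = -ln(0.397)/4 ≈ 0.2308.
(b) Apply k to t = 23: T(23) = 22 + (73)e^(-5.308) ≈ 22.4°C.


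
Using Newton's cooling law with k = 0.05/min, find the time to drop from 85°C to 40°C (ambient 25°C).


From T(t) = T_a + (T₀ - T_a)e^(-kt), set T(t) = 40:
(40 - 25) / (85 - 25) = e^(-0.05t), so t = -ln(0.250)/0.05 ≈ 27.7 minutes.


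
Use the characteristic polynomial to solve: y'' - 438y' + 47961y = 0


Characteristic equation: r² - 438r + 47961 = 0, i.e. (r - 219)² = 0.
Repeated root r = 219; include an x factor for the second linearly independent solution.
General solution: y = (C₁ + C₂x)e^(219x).


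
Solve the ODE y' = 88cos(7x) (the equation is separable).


g(y) = 1, so integrate directly: y = ∫ 88cos(7x) dx = (88/7)sin(7x) + C.


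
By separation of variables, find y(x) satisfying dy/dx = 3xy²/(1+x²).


Separate: dy/y² = 3x/(1+x²) dx.
Integrate LHS: ∫ dy/y² = -1/y.
Integrate RHS via u = 1+x²: (3/2)ln(1+x²) + C.
Result: -1/y = (3/2)ln(1+x²) + C.


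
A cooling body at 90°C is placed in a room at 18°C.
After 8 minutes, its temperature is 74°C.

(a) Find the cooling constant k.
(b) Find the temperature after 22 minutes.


Newton's law: T(t) = T_a + (T₀ - T_a)e^(-kt).
(a) Use T(8) = 74: (74 - 18)/(90 - 18) = e^(-k·8), so k = -ln(0.778)/8 ≈ 0.0314.
(b) Apply k to t = 22: T(22) = 18 + (72)e^(-0.691) ≈ 54.1°C.


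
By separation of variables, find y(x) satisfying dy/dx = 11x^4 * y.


Separate variables: dy/y = 11x^4 dx.
Integrate: ln|y| = (11/5)x^5 + C₀.
Exponentiate: y = Ce^((11/5)x^5).


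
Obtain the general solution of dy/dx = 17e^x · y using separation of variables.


Separate variables: dy/y = 17e^x dx.
Integrate: ln|y| = 17e^x + C₀.
Exponentiate: y = Ce^(17e^x).


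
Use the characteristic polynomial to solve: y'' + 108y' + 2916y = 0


Characteristic equation: r² + 108r + 2916 = 0, i.e. (r + 54)² = 0.
Repeated root r = -54; include an x factor for the second linearly independent solution.
General solution: y = (C₁ + C₂x)e^(-54x).


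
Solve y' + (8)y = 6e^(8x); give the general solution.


P(x) = 8 ⇒ μ = e^(8x).
(μ y)' = 6e^(16x) ⇒ μ y = (6/16)e^(16x) + C.
Divide by μ: y = (3/8)e^(8x) + Ce^(-8x).


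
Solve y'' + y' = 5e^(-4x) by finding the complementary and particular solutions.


Characteristic roots of r² + r = 0 are -1, 0.
y_h = C₁e^(-x) + C₂.
Forcing exponent -4 is not a characteristic root; try y_p = Ae^(-4x).
Substitute: A·(16 + (1)·-4 + (0)) = A·12 = 5, so A = 5/12.
General solution: y = C₁e^(-x) + C₂ + (5/12)e^(-4x).


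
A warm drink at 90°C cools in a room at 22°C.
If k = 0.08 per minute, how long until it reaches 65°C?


From T(t) = T_a + (T₀ - T_a)e^(-kt), set T(t) = 65:
(65 - 22) / (90 - 22) = e^(-0.08t), so t = -ln(0.632)/0.08 ≈ 5.7 minutes.


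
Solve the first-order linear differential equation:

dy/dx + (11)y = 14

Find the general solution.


P(x) = 11, Q(x) = 14; integrating factor μ = e^(11x).
(μ y)' = 14e^(11x) ⇒ μ y = (14/11)e^(11x) + C.
Divide by μ: y = 14/11 + Ce^(-11x).


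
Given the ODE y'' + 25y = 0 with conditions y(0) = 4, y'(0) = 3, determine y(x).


Characteristic roots of r² + 25 = 0 are ±5i, so y = C₁cos(5x) + C₂sin(5x).
Apply y(0) = 4: C₁ = 4. Differentiate and apply y'(0) = 3: 5·C₂ = 3, so C₂ = 3/5.
Particular solution: y = 4cos(5x) + (3/5)sin(5x).


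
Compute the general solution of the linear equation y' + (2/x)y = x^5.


P(x) = 2/x ⇒ μ = x^2.
(x^2 y)' = x^2·x^5 = x^7.
Integrate: x^2 y = x^8/(8) + C.
Solve for y: y = (1/8)x^6 + C/x^2.


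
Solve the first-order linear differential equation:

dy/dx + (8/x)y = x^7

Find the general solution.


P(x) = 8/x ⇒ μ = x^8.
(x^8 y)' = x^8·x^7 = x^15.
Integrate: x^8 y = x^16/(16) + C.
Solve for y: y = (1/16)x^8 + C/x^8.


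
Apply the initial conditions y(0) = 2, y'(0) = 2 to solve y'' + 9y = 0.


Characteristic roots of r² + 9 = 0 are ±3i, so y = C₁cos(3x) + C₂sin(3x).
Apply y(0) = 2: C₁ = 2. Differentiate and apply y'(0) = 2: 3·C₂ = 2, so C₂ = 2/3.
Particular solution: y = 2cos(3x) + (2/3)sin(3x).


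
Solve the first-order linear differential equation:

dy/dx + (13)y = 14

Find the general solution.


P(x) = 13, Q(x) = 14; integrating factor μ = e^(13x).
(μ y)' = 14e^(13x) ⇒ μ y = (14/13)e^(13x) + C.
Divide by μ: y = 14/13 + Ce^(-13x).


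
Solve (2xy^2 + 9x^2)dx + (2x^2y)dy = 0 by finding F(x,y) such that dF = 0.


Check exactness: ∂M/∂y = 4xy and ∂N/∂x = 4xy; equal, so the equation is exact.
Integrate M with respect to x (treating y as constant): ∫M dx = x^2y^2 + 3x^3 + h(y).
Differentiate w.r.t. y and set equal to N: all terms match, so h'(y) = 0 and h is a constant absorbed into C.
General solution: x^2y^2 + 3x^3 = C.


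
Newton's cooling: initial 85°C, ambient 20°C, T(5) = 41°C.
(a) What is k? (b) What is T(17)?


Newton's law: T(t) = T_a + (T₀ - T_a)e^(-kt).
(a) Use T(5) = 41: (41 - 20)/(85 - 20) = e^(-k·5), so k = -ln(0.323)/5 ≈ 0.2260.
(b) Apply k to t = 17: T(17) = 20 + (65)e^(-3.842) ≈ 21.4°C.


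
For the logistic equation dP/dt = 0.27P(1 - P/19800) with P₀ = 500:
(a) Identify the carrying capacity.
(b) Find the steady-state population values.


Logistic ODE dP/dt = 0.27P(1 - P/19800) has equilibria where dP/dt = 0, i.e. P = 0 or P = 19800.
The coefficient (1 - P/K) = 0 when P = K, identifying K = 19800 as the carrying capacity.
(a) K = 19800; (b) equilibria P = 0 and P = 19800.


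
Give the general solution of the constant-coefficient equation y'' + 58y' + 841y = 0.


Characteristic equation: r² + 58r + 841 = 0, i.e. (r + 29)² = 0.
Repeated root r = -29; include an x factor for the second linearly independent solution.
General solution: y = (C₁ + C₂x)e^(-29x).


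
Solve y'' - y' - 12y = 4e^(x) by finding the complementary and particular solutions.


Characteristic roots of r² - r - 12 = 0 are 4, -3.
y_h = C₁e^(4x) + C₂e^(-3x).
Forcing exponent 1 is not a characteristic root; try y_p = Ae^(x).
Substitute: A·(1 + (-1)·1 + (-12)) = A·-12 = 4, so A = -1/3.
General solution: y = C₁e^(4x) + C₂e^(-3x) - (1/3)e^(x).


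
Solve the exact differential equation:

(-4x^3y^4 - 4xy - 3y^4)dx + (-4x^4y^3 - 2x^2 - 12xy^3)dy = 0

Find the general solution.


Check exactness: ∂M/∂y = -16x^3y^3 - 4x - 12y^3 and ∂N/∂x = -16x^3y^3 - 4x - 12y^3; equal, so the equation is exact.
Integrate M with respect to x (treating y as constant): ∫M dx = -x^4y^4 - 2x^2y - 3xy^4 + h(y).
Differentiate w.r.t. y and set equal to N: all terms match, so h'(y) = 0 and h is a constant absorbed into C.
General solution: -x^4y^4 - 2x^2y - 3xy^4 = C.


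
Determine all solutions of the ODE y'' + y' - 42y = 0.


Characteristic equation: r² + r - 42 = 0.
Factor: (r - 6)(r + 7) = 0 ⇒ r = 6, -7 (distinct real).
General solution: y = C₁e^(6x) + C₂e^(-7x).


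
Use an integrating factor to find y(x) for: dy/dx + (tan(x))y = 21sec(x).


P(x) = tan(x) ⇒ μ = e^(∫tan(x)dx) = sec(x).
(sec(x) y)' = 21sec²(x) ⇒ sec(x) y = 21tan(x) + C.
Multiply by cos(x): y = 21sin(x) + C·cos(x).


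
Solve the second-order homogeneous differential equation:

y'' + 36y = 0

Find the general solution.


Characteristic equation: r² + 36 = 0.
Discriminant is negative; roots r = 0 ± 6i (complex conjugate pair).
General solution uses e^(α x)(C₁ cos(β x) + C₂ sin(β x)): y = C₁cos(6x) + C₂sin(6x).


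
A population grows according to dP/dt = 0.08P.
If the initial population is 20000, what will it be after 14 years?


The ODE dP/dt = 0.08P has solution P(t) = P(0)e^(0.08t).
Substitute P(0) = 20000 and t = 14: P(14) = 20000 e^(1.12) ≈ 61297.


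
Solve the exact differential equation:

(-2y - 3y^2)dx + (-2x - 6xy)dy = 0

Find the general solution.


Check exactness: ∂M/∂y = -2 - 6y and ∂N/∂x = -2 - 6y; equal, so the equation is exact.
Integrate M with respect to x (treating y as constant): ∫M dx = -2xy - 3xy^2 + h(y).
Differentiate w.r.t. y and set equal to N: all terms match, so h'(y) = 0 and h is a constant absorbed into C.
General solution: -2xy - 3xy^2 = C.


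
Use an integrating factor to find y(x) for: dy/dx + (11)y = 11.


P(x) = 11, Q(x) = 11; integrating factor μ = e^(11x).
(μ y)' = 11e^(11x) ⇒ μ y = e^(11x) + C.
Divide by μ: y = 1 + Ce^(-11x).


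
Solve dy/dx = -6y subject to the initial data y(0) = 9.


General solution of y' = -6y is y = Ce^(-6x).
Apply y(0) = 9: C = 9.
Particular solution: y = 9e^(-6x).


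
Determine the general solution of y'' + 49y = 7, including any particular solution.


Homogeneous part: r² + 49 = 0 ⇒ r = ±7i, so y_h = C₁cos(7x) + C₂sin(7x).
Try constant y_p = A; plug in: 49A = 7 ⇒ A = 1/7.
General solution: y = C₁cos(7x) + C₂sin(7x) + 1/7.


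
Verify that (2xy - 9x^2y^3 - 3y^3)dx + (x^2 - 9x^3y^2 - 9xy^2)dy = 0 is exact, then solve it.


Check exactness: ∂M/∂y = 2x - 27x^2y^2 - 9y^2 and ∂N/∂x = 2x - 27x^2y^2 - 9y^2; equal, so the equation is exact.
Integrate M with respect to x (treating y as constant): ∫M dx = x^2y - 3x^3y^3 - 3xy^3 + h(y).
Differentiate w.r.t. y and set equal to N: all terms match, so h'(y) = 0 and h is a constant absorbed into C.
General solution: x^2y - 3x^3y^3 - 3xy^3 = C.


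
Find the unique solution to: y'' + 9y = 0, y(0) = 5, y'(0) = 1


Characteristic roots of r² + 9 = 0 are ±3i, so y = C₁cos(3x) + C₂sin(3x).
Apply y(0) = 5: C₁ = 5. Differentiate and apply y'(0) = 1: 3·C₂ = 1, so C₂ = 1/3.
Particular solution: y = 5cos(3x) + (1/3)sin(3x).


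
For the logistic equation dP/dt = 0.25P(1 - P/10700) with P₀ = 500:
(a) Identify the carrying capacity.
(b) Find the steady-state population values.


Logistic ODE dP/dt = 0.25P(1 - P/10700) has equilibria where dP/dt = 0, i.e. P = 0 or P = 10700.
The coefficient (1 - P/K) = 0 when P = K, identifying K = 10700 as the carrying capacity.
(a) K = 10700; (b) equilibria P = 0 and P = 10700.


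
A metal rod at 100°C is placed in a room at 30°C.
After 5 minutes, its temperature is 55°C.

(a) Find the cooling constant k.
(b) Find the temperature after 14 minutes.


Newton's law: T(t) = T_a + (T₀ - T_a)e^(-kt).
(a) Use T(5) = 55: (55 - 30)/(100 - 30) = e^(-k·5), so k = -ln(0.357)/5 ≈ 0.2059.
(b) Apply k to t = 14: T(14) = 30 + (70)e^(-2.883) ≈ 33.9°C.


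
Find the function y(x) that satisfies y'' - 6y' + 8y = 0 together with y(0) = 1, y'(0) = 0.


Characteristic roots of r² - 6r + 8 = 0 are 4, 2.
General solution y = c₁ e^(4x) + c₂ e^(2x).
Apply y(0) = 1: c₁ + c₂ = 1. Apply y'(0) = 0: 4 c₁ + 2 c₂ = 0.
Solve: c₁ = -1, c₂ = 2.
Particular solution: y = -e^(4x) + 2e^(2x).


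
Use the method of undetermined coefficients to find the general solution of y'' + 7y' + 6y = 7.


Characteristic roots of r² + 7r + 6 = 0 are -1, -6.
y_h = C₁e^(-x) + C₂e^(-6x).
Constant forcing; try y_p = A. Then 6A = 7 ⇒ A = 7/6.
General solution: y = C₁e^(-x) + C₂e^(-6x) + 7/6.


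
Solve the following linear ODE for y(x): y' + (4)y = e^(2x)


P(x) = 4 ⇒ μ = e^(4x).
(μ y)' = e^(6x) ⇒ μ y = e^(6x)/6 + C.
Divide by μ: y = (1/6)e^(2x) + Ce^(-4x).


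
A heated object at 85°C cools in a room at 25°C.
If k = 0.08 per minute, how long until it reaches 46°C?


From T(t) = T_a + (T₀ - T_a)e^(-kt), set T(t) = 46:
(46 - 25) / (85 - 25) = e^(-0.08t), so t = -ln(0.350)/0.08 ≈ 13.1 minutes.


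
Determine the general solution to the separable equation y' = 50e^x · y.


Separate variables: dy/y = 50e^x dx.
Integrate: ln|y| = 50e^x + C₀.
Exponentiate: y = Ce^(50e^x).


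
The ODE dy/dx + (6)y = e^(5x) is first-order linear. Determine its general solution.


P(x) = 6 ⇒ μ = e^(6x).
(μ y)' = e^(11x) ⇒ μ y = e^(11x)/11 + C.
Divide by μ: y = (1/11)e^(5x) + Ce^(-6x).


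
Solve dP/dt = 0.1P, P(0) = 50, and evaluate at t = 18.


The ODE dP/dt = 0.1P has solution P(t) = P(0)e^(0.1t).
Substitute P(0) = 50 and t = 18: P(18) = 50 e^(1.80) ≈ 302.


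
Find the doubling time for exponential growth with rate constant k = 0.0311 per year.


Exponential growth: P(t) = P₀ e^(0.0311t). Set P(t)/P₀ = 2: e^(0.0311t) = 2.
Solve: t = ln(2)/0.0311 ≈ 22.29 years.


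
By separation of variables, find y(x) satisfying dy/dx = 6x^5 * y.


Separate variables: dy/y = 6x^5 dx.
Integrate: ln|y| = x^6 + C₀.
Exponentiate: y = Ce^(x^6).


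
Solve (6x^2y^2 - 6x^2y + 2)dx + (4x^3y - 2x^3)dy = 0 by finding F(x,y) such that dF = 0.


Check exactness: ∂M/∂y = 12x^2y - 6x^2 and ∂N/∂x = 12x^2y - 6x^2; equal, so the equation is exact.
Integrate M with respect to x (treating y as constant): ∫M dx = 2x^3y^2 - 2x^3y + 2x + h(y).
Differentiate w.r.t. y and set equal to N: all terms match, so h'(y) = 0 and h is a constant absorbed into C.
General solution: 2x^3y^2 - 2x^3y + 2x = C.


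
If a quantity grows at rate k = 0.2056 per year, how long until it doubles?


Exponential growth: P(t) = P₀ e^(0.2056t). Set P(t)/P₀ = 2: e^(0.2056t) = 2.
Solve: t = ln(2)/0.2056 ≈ 3.37 years.


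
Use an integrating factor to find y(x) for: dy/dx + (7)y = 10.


P(x) = 7, Q(x) = 10; integrating factor μ = e^(7x).
(μ y)' = 10e^(7x) ⇒ μ y = (10/7)e^(7x) + C.
Divide by μ: y = 10/7 + Ce^(-7x).


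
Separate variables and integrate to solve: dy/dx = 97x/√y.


Separate: √y dy = 97x dx.
Integrate: (2/3)y^(3/2) = (97/2)x² + C.


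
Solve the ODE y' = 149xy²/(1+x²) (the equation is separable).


Separate: dy/y² = 149x/(1+x²) dx.
Integrate LHS: ∫ dy/y² = -1/y.
Integrate RHS via u = 1+x²: (149/2)ln(1+x²) + C.
Result: -1/y = (149/2)ln(1+x²) + C.


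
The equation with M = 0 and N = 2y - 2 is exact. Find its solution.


Check exactness: ∂M/∂y = 0 and ∂N/∂x = 0; equal, so the equation is exact.
Integrate M with respect to x (treating y as constant): ∫M dx = 0 + h(y).
Differentiate w.r.t. y and set equal to N: the x-dependent terms already match, leaving h'(y) = 2y - 2. Integrate: h(y) = y^2 - 2y.
So F(x,y) = y^2 - 2y.
General solution: y^2 - 2y = C.


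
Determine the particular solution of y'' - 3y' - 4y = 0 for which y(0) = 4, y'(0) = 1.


Characteristic roots of r² - 3r - 4 = 0 are 4, -1.
General solution y = c₁ e^(4x) + c₂ e^(-x).
Apply y(0) = 4: c₁ + c₂ = 4. Apply y'(0) = 1: 4 c₁ - 1 c₂ = 1.
Solve: c₁ = 1, c₂ = 3.
Particular solution: y = e^(4x) + 3e^(-x).


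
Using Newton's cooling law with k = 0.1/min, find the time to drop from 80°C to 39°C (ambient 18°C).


From T(t) = T_a + (T₀ - T_a)e^(-kt), set T(t) = 39:
(39 - 18) / (80 - 18) = e^(-0.1t), so t = -ln(0.339)/0.1 ≈ 10.8 minutes.


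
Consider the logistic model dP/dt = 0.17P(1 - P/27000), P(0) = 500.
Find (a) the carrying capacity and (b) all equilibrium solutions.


Logistic ODE dP/dt = 0.17P(1 - P/27000) has equilibria where dP/dt = 0, i.e. P = 0 or P = 27000.
The coefficient (1 - P/K) = 0 when P = K, identifying K = 27000 as the carrying capacity.
(a) K = 27000; (b) equilibria P = 0 and P = 27000.


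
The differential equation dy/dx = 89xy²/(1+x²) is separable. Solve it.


Separate: dy/y² = 89x/(1+x²) dx.
Integrate LHS: ∫ dy/y² = -1/y.
Integrate RHS via u = 1+x²: (89/2)ln(1+x²) + C.
Result: -1/y = (89/2)ln(1+x²) + C.


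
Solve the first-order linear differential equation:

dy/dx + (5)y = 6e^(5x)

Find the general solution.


P(x) = 5 ⇒ μ = e^(5x).
(μ y)' = 6e^(10x) ⇒ μ y = (6/10)e^(10x) + C.
Divide by μ: y = (3/5)e^(5x) + Ce^(-5x).


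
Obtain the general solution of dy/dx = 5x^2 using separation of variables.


Integrate both sides with respect to x: y = ∫ 5x^2 dx = (5/3)x^3 + C.


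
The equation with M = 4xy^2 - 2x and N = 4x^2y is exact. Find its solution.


Check exactness: ∂M/∂y = 8xy and ∂N/∂x = 8xy; equal, so the equation is exact.
Integrate M with respect to x (treating y as constant): ∫M dx = 2x^2y^2 - x^2 + h(y).
Differentiate w.r.t. y and set equal to N: all terms match, so h'(y) = 0 and h is a constant absorbed into C.
General solution: 2x^2y^2 - x^2 = C.


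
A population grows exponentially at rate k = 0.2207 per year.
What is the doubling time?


Exponential growth: P(t) = P₀ e^(0.2207t). Set P(t)/P₀ = 2: e^(0.2207t) = 2.
Solve: t = ln(2)/0.2207 ≈ 3.14 years.


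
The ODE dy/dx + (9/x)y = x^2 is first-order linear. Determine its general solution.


P(x) = 9/x ⇒ μ = x^9.
(x^9 y)' = x^11 ⇒ x^9 y = x^12/(12) + C.
Solve for y: y = (1/12)x^3 + C/x^9.


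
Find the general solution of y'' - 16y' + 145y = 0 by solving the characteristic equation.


Characteristic equation: r² - 16r + 145 = 0.
Discriminant is negative; roots r = 8 ± 9i (complex conjugate pair).
General solution uses e^(α x)(C₁ cos(β x) + C₂ sin(β x)): y = e^(8x)(C₁cos(9x) + C₂sin(9x)).


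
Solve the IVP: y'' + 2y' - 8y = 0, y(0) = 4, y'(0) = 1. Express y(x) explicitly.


Characteristic roots of r² + 2r - 8 = 0 are 2, -4.
General solution y = c₁ e^(2x) + c₂ e^(-4x).
Apply y(0) = 4: c₁ + c₂ = 4. Apply y'(0) = 1: 2 c₁ - 4 c₂ = 1.
Solve: c₁ = 17/6, c₂ = 7/6.
Particular solution: y = (17/6)e^(2x) + (7/6)e^(-4x).


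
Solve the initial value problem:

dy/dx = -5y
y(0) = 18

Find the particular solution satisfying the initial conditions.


General solution of y' = -5y is y = Ce^(-5x).
Apply y(0) = 18: C = 18.
Particular solution: y = 18e^(-5x).


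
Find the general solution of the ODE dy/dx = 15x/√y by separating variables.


Separate: √y dy = 15x dx.
Integrate: (2/3)y^(3/2) = (15/2)x² + C.


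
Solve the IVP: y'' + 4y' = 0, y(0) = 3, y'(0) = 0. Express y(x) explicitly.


Characteristic roots of r² + 4r = 0 are 0, -4.
General solution y = c₁ + c₂ e^(-4x).
Apply y(0) = 3: c₁ + c₂ = 3. Apply y'(0) = 0: 0 c₁ - 4 c₂ = 0.
Solve: c₁ = 3, c₂ = 0.
Particular solution: y = 3 + 0e^(-4x).


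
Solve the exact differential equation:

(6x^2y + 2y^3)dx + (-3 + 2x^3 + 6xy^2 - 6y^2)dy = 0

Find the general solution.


Check exactness: ∂M/∂y = 6x^2 + 6y^2 and ∂N/∂x = 6x^2 + 6y^2; equal, so the equation is exact.
Integrate M with respect to x (treating y as constant): ∫M dx = 2x^3y + 2xy^3 + h(y).
Differentiate w.r.t. y and set equal to N: the x-dependent terms already match, leaving h'(y) = -3 - 6y^2. Integrate: h(y) = -3y - 2y^3.
So F(x,y) = -3y + 2x^3y + 2xy^3 - 2y^3.
General solution: -3y + 2x^3y + 2xy^3 - 2y^3 = C.


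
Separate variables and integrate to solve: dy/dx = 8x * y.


Separate variables: dy/y = 8x dx.
Integrate: ln|y| = 4x^2 + C₀.
Exponentiate: y = Ce^(4x^2).


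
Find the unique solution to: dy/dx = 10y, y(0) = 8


General solution of y' = 10y is y = Ce^(10x).
Apply y(0) = 8: C = 8.
Particular solution: y = 8e^(10x).


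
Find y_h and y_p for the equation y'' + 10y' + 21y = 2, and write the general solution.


Characteristic roots of r² + 10r + 21 = 0 are -3, -7.
y_h = C₁e^(-3x) + C₂e^(-7x).
Constant forcing; try y_p = A. Then 21A = 2 ⇒ A = 2/21.
General solution: y = C₁e^(-3x) + C₂e^(-7x) + 2/21.


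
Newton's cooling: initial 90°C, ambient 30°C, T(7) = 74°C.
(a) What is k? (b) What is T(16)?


Newton's law: T(t) = T_a + (T₀ - T_a)e^(-kt).
(a) Use T(7) = 74: (74 - 30)/(90 - 30) = e^(-k·7), so k = -ln(0.733)/7 ≈ 0.0443.
(b) Apply k to t = 16: T(16) = 30 + (60)e^(-0.709) ≈ 59.5°C.


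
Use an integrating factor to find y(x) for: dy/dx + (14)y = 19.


P(x) = 14, Q(x) = 19; integrating factor μ = e^(14x).
(μ y)' = 19e^(14x) ⇒ μ y = (19/14)e^(14x) + C.
Divide by μ: y = 19/14 + Ce^(-14x).


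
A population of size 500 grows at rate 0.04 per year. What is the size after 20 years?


The ODE dP/dt = 0.04P has solution P(t) = P(0)e^(0.04t).
Substitute P(0) = 500 and t = 20: P(20) = 500 e^(0.80) ≈ 1113.


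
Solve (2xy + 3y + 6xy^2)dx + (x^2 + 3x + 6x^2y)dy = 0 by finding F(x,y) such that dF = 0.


Check exactness: ∂M/∂y = 2x + 3 + 12xy and ∂N/∂x = 2x + 3 + 12xy; equal, so the equation is exact.
Integrate M with respect to x (treating y as constant): ∫M dx = x^2y + 3xy + 3x^2y^2 + h(y).
Differentiate w.r.t. y and set equal to N: all terms match, so h'(y) = 0 and h is a constant absorbed into C.
General solution: x^2y + 3xy + 3x^2y^2 = C.


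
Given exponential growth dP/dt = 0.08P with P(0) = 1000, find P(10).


The ODE dP/dt = 0.08P has solution P(t) = P(0)e^(0.08t).
Substitute P(0) = 1000 and t = 10: P(10) = 1000 e^(0.80) ≈ 2226.


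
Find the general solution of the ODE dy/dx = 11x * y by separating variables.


Separate variables: dy/y = 11x dx.
Integrate: ln|y| = (11/2)x^2 + C₀.
Exponentiate: y = Ce^((11/2)x^2).


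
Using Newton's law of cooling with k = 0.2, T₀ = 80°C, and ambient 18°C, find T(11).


Newton's law: dT/dt = -k(T - T_a) has solution T(t) = T_a + (T₀ - T_a)e^(-kt).
Plug in T_a = 18, T₀ = 80, k = 0.2, t = 11: T(11) = 18 + (62)e^(-2.20) ≈ 24.9°C.


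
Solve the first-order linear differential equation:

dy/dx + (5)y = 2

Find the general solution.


P(x) = 5, Q(x) = 2; integrating factor μ = e^(5x).
(μ y)' = 2e^(5x) ⇒ μ y = (2/5)e^(5x) + C.
Divide by μ: y = 2/5 + Ce^(-5x).


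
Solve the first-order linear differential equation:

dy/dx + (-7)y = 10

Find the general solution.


P(x) = -7 ⇒ μ = e^(-7x).
(μ y)' = 10e^(-7x) ⇒ μ y = -(10/7)e^(-7x) + C.
Divide by μ: y = -10/7 + Ce^(7x).


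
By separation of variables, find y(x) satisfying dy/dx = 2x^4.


Integrate both sides with respect to x: y = ∫ 2x^4 dx = (2/5)x^5 + C.


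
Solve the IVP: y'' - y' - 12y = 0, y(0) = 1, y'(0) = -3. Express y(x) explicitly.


Characteristic roots of r² - r - 12 = 0 are -3, 4.
General solution y = c₁ e^(-3x) + c₂ e^(4x).
Apply y(0) = 1: c₁ + c₂ = 1. Apply y'(0) = -3: -3 c₁ + 4 c₂ = -3.
Solve: c₁ = 1, c₂ = 0.
Particular solution: y = e^(-3x) + 0e^(4x).


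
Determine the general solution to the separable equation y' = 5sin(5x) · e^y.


Separate: e^(-y) dy = 5sin(5x) dx.
Integrate: -e^(-y) = -cos(5x) + C₀.
Rearrange: e^(-y) = cos(5x) + C.


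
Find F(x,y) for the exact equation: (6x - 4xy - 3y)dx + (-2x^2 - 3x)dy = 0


Check exactness: ∂M/∂y = -4x - 3 and ∂N/∂x = -4x - 3; equal, so the equation is exact.
Integrate M with respect to x (treating y as constant): ∫M dx = 3x^2 - 2x^2y - 3xy + h(y).
Differentiate w.r.t. y and set equal to N: all terms match, so h'(y) = 0 and h is a constant absorbed into C.
General solution: 3x^2 - 2x^2y - 3xy = C.


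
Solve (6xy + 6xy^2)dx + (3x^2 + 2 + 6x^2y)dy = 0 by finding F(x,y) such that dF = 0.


Check exactness: ∂M/∂y = 6x + 12xy and ∂N/∂x = 6x + 12xy; equal, so the equation is exact.
Integrate M with respect to x (treating y as constant): ∫M dx = 3x^2y + 3x^2y^2 + h(y).
Differentiate w.r.t. y and set equal to N: the x-dependent terms already match, leaving h'(y) = 2. Integrate: h(y) = 2y.
So F(x,y) = 3x^2y + 2y + 3x^2y^2.
General solution: 3x^2y + 2y + 3x^2y^2 = C.


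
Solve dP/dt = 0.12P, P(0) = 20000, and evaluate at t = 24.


The ODE dP/dt = 0.12P has solution P(t) = P(0)e^(0.12t).
Substitute P(0) = 20000 and t = 24: P(24) = 20000 e^(2.88) ≈ 356285.


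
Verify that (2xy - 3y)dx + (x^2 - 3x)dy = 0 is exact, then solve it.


Check exactness: ∂M/∂y = 2x - 3 and ∂N/∂x = 2x - 3; equal, so the equation is exact.
Integrate M with respect to x (treating y as constant): ∫M dx = x^2y - 3xy + h(y).
Differentiate w.r.t. y and set equal to N: all terms match, so h'(y) = 0 and h is a constant absorbed into C.
General solution: x^2y - 3xy = C.


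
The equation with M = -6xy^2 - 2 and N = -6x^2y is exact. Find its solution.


Check exactness: ∂M/∂y = -12xy and ∂N/∂x = -12xy; equal, so the equation is exact.
Integrate M with respect to x (treating y as constant): ∫M dx = -3x^2y^2 - 2x + h(y).
Differentiate w.r.t. y and set equal to N: all terms match, so h'(y) = 0 and h is a constant absorbed into C.
General solution: -3x^2y^2 - 2x = C.


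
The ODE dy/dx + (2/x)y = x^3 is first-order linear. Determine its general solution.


P(x) = 2/x ⇒ μ = x^2.
(x^2 y)' = x^2·x^3 = x^5.
Integrate: x^2 y = x^6/(6) + C.
Solve for y: y = (1/6)x^4 + C/x^2.


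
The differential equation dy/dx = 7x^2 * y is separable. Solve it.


Separate variables: dy/y = 7x^2 dx.
Integrate: ln|y| = (7/3)x^3 + C₀.
Exponentiate: y = Ce^((7/3)x^3).
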